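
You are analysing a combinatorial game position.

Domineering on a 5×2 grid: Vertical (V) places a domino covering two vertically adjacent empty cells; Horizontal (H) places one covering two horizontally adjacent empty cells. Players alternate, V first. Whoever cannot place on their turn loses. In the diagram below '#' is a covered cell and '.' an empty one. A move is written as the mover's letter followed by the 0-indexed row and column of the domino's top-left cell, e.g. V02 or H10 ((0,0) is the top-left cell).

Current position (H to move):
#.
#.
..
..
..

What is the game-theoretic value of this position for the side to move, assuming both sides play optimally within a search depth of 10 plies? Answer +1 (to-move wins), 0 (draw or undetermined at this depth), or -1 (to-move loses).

[#./#./../../..] H move#1: H20:-1/#./#./##/../.., H30:+1/#./#./../##/..*, H40:-1/#./#./../../##
[#./#./../##/..] V move#2: V01:-1/##/##/../##/..*, V11:-1/#./##/.#/##/..
[##/##/../##/..] H move#3: H20:+1/##/##/##/##/..*, H40:+1/##/##/../##/##
[##/##/##/##/..] end (terminal -1, V#4); searched #./#./../../.. to 10

value(#./#./../../.., H) = +1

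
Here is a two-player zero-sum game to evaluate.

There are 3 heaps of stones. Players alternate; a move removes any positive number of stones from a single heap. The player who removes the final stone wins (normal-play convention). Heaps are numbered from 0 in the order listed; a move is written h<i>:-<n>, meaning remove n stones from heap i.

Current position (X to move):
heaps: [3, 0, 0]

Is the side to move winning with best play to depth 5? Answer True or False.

ply 1, X at (3,0,0) | h0:-1=-1→(2,0,0); h0:-2=-1→(1,0,0); h0:-3=+1→(0,0,0)*
ply 2: (0,0,0) is terminal -1 (O); from (3,0,0) depth 5

X winning at [(3,0,0)]: True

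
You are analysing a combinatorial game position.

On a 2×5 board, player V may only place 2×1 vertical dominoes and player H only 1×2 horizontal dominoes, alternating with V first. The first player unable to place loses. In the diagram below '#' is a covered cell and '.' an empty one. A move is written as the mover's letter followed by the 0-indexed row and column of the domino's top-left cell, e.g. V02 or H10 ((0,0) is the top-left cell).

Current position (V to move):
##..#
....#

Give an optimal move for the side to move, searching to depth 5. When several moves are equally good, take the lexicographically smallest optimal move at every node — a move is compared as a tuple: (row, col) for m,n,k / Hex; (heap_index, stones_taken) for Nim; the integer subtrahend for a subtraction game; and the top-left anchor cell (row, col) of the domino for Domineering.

V's best at [##..#/....#]: V02

ply 1, V at ##..#/....# | V02=+1→###.#/..#.#*; V03=-1→##.##/...##
ply 2, H at ###.#/..#.# | H10=-1→###.#/###.#*
ply 3, V at ###.#/###.# | V03=+1→#####/#####*
ply 4: #####/##### is terminal -1 (H); from ##..#/....# depth 5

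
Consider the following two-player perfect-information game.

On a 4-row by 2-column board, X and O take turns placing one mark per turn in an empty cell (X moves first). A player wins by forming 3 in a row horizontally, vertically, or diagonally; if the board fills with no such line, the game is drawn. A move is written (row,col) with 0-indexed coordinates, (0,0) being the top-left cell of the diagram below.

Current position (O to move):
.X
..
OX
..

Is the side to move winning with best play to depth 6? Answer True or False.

p1 O@[.X/../OX/..]: (0,0)[OX/../OX/..]-1 (1,0)[.X/O./OX/..]-1 (1,1)[.X/.O/OX/..]+0* (3,0)[.X/../OX/O.]-1 (3,1)[.X/../OX/.O]-1
p2 X@[.X/.O/OX/..]: (0,0)[XX/.O/OX/..]+0* (1,0)[.X/XO/OX/..]+0 (3,0)[.X/.O/OX/X.]+0 (3,1)[.X/.O/OX/.X]-1
p3 O@[XX/.O/OX/..]: (1,0)[XX/OO/OX/..]+0* (3,0)[XX/.O/OX/O.]+0 (3,1)[XX/.O/OX/.O]+0
p4 X@[XX/OO/OX/..]: (3,0)[XX/OO/OX/X.]+0* (3,1)[XX/OO/OX/.X]-1
p5 O@[XX/OO/OX/X.]: (3,1)[XX/OO/OX/XO]+0*
p6 X@[XX/OO/OX/XO] terminal +0; root [.X/../OX/..] d6

O winning at [.X/../OX/..]: False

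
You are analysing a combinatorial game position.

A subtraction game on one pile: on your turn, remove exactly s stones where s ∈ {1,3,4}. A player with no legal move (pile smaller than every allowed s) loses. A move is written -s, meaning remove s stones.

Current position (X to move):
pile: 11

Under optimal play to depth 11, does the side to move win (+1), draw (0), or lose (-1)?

value(11, X) = +1

[11] X move#1: -1:-1/10, -3:-1/8, -4:+1/7*
[7] O move#2: -1:-1/6*, -3:-1/4, -4:-1/3
[6] X move#3: -1:-1/5, -3:-1/3, -4:+1/2*
[2] O move#4: -1:-1/1*
[1] X move#5: -1:+1/0*
[0] end (terminal -1, O#6); searched 11 to 11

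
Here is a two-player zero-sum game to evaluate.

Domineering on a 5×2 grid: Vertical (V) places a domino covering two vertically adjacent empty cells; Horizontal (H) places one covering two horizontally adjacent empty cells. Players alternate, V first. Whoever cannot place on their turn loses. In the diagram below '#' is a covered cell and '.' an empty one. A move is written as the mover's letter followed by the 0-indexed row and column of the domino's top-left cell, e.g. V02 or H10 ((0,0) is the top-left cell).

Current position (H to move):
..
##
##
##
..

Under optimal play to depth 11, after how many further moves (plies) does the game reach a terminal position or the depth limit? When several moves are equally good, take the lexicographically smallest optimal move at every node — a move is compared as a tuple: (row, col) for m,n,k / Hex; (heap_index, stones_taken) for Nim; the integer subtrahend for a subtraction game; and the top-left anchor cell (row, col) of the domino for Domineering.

PV length from [../##/##/##/..]: 1 ply

ply 1, H at ../##/##/##/.. | H00=+1→##/##/##/##/..*; H40=+1→../##/##/##/##
ply 2: ##/##/##/##/.. is terminal -1 (V); from ../##/##/##/.. depth 11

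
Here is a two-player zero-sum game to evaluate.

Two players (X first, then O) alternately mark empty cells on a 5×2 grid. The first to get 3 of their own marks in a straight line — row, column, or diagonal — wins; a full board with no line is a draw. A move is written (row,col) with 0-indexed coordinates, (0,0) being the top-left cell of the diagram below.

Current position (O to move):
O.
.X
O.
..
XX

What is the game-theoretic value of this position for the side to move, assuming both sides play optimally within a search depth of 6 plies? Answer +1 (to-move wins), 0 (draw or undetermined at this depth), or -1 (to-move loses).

ply 1, O at O./.X/O./../XX | (0,1)=+0→OO/.X/O./../XX; (1,0)=+1→O./OX/O./../XX*; (2,1)=+0→O./.X/OO/../XX; (3,0)=+0→O./.X/O./O./XX; (3,1)=+0→O./.X/O./.O/XX
ply 2: O./OX/O./../XX is terminal -1 (X); from O./.X/O./../XX depth 6

value(O./.X/O./../XX, O) = +1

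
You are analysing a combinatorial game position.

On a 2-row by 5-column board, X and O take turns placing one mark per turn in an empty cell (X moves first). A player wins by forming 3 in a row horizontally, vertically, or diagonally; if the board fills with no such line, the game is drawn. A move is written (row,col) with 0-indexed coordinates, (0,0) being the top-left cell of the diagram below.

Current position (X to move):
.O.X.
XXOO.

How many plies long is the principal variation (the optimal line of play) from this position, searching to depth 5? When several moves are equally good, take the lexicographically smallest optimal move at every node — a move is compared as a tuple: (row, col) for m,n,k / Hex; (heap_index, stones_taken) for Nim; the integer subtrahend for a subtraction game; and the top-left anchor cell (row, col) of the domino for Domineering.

p1 X@[.O.X./XXOO.]: (0,0)[XO.X./XXOO.]-1 (0,2)[.OXX./XXOO.]-1 (0,4)[.O.XX/XXOO.]-1 (1,4)[.O.X./XXOOX]+0*
p2 O@[.O.X./XXOOX]: (0,0)[OO.X./XXOOX]+0* (0,2)[.OOX./XXOOX]+0 (0,4)[.O.XO/XXOOX]+0
p3 X@[OO.X./XXOOX]: (0,2)[OOXX./XXOOX]+0* (0,4)[OO.XX/XXOOX]-1
p4 O@[OOXX./XXOOX]: (0,4)[OOXXO/XXOOX]+0*
p5 X@[OOXXO/XXOOX] terminal +0; root [.O.X./XXOO.] d5

PV length from [.O.X./XXOO.]: 4 plies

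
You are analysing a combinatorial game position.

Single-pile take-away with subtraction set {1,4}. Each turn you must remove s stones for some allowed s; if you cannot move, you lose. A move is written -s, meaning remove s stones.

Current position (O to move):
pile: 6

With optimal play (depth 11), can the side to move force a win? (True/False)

[6] O move#1: -1:+1/5*, -4:+1/2
[5] X move#2: -1:-1/4*, -4:-1/1
[4] O move#3: -1:-1/3, -4:+1/0*
[0] end (terminal -1, X#4); searched 6 to 11

O winning at [6]: True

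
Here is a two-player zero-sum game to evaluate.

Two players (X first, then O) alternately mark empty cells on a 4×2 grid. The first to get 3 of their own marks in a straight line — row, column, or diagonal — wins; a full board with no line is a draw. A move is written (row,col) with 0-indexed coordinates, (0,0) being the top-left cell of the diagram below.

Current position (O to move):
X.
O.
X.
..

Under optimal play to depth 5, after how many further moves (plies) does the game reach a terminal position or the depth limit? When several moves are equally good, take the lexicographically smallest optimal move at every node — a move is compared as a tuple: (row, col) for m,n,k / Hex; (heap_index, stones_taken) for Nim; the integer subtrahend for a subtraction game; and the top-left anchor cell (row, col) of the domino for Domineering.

p1 O@[X./O./X./..]: (0,1)[XO/O./X./..]+0* (1,1)[X./OO/X./..]+0 (2,1)[X./O./XO/..]+0 (3,0)[X./O./X./O.]+0 (3,1)[X./O./X./.O]+0
p2 X@[XO/O./X./..]: (1,1)[XO/OX/X./..]+0* (2,1)[XO/O./XX/..]+0 (3,0)[XO/O./X./X.]+0 (3,1)[XO/O./X./.X]+0
p3 O@[XO/OX/X./..]: (2,1)[XO/OX/XO/..]+0* (3,0)[XO/OX/X./O.]+0 (3,1)[XO/OX/X./.O]+0
p4 X@[XO/OX/XO/..]: (3,0)[XO/OX/XO/X.]+0* (3,1)[XO/OX/XO/.X]+0
p5 O@[XO/OX/XO/X.]: (3,1)[XO/OX/XO/XO]+0*
p6 X@[XO/OX/XO/XO] terminal +0; root [X./O./X./..] d5

PV length from [X./O./X./..]: 5 plies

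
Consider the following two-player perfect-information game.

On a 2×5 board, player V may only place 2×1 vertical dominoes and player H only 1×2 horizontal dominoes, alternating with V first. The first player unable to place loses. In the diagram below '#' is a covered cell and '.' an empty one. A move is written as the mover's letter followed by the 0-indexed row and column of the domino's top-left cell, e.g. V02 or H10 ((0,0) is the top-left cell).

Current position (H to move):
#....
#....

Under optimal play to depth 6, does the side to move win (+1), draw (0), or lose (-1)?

value(#..../#...., H) = +1

ply 1, H at #..../#.... | H01=-1→###../#....; H02=+1→#.##./#....*; H03=-1→#..##/#....; H11=-1→#..../###..; H12=+1→#..../#.##.; H13=-1→#..../#..##
ply 2, V at #.##./#.... | V01=-1→####./##...*; V04=-1→#.###/#...#
ply 3, H at ####./##... | H12=-1→####./####.; H13=+1→####./##.##*
ply 4: ####./##.## is terminal -1 (V); from #..../#.... depth 6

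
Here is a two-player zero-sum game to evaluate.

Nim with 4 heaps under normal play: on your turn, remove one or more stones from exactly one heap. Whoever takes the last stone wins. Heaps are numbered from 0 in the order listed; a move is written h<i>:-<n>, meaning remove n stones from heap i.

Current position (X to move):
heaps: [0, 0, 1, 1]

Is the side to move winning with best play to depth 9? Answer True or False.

[(0,0,1,1)] X move#1: h2:-1:-1/(0,0,0,1)*, h3:-1:-1/(0,0,1,0)
[(0,0,0,1)] O move#2: h3:-1:+1/(0,0,0,0)*
[(0,0,0,0)] end (terminal -1, X#3); searched (0,0,1,1) to 9

X winning at [(0,0,1,1)]: False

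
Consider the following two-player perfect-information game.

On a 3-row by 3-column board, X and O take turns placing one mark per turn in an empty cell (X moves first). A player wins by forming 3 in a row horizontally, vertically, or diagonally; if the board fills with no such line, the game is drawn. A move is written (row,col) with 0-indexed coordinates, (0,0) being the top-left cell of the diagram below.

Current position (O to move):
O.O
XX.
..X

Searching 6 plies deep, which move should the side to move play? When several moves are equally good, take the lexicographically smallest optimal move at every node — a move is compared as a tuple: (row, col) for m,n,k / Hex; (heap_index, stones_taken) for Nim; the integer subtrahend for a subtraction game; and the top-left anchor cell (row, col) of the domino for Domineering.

[O.O/XX./..X] O move#1: (0,1):+1/OOO/XX./..X*, (1,2):+0/O.O/XXO/..X, (2,0):-1/O.O/XX./O.X, (2,1):-1/O.O/XX./.OX
[OOO/XX./..X] end (terminal -1, X#2); searched O.O/XX./..X to 6

O's best at [O.O/XX./..X]: (0,1)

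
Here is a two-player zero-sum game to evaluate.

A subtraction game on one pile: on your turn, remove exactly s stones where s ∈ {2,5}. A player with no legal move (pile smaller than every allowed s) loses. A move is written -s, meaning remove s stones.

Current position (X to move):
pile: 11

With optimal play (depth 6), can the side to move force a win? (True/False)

[11] X move#1: -2:-1/9*, -5:-1/6
[9] O move#2: -2:+1/7*, -5:+1/4
[7] X move#3: -2:-1/5*, -5:-1/2
[5] O move#4: -2:-1/3, -5:+1/0*
[0] end (terminal -1, X#5); searched 11 to 6

X winning at [11]: False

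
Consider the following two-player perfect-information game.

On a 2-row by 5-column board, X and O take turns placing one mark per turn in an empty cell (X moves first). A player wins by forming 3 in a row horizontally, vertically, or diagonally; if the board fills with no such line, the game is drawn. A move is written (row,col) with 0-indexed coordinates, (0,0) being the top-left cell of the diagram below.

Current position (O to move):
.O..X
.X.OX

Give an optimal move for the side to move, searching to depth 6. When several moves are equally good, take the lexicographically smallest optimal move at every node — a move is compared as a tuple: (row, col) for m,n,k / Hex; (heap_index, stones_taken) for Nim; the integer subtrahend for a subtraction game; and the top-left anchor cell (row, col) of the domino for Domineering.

[.O..X/.X.OX] O move#1: (0,0):+0/OO..X/.X.OX, (0,2):+1/.OO.X/.X.OX*, (0,3):+0/.O.OX/.X.OX, (1,0):+0/.O..X/OX.OX, (1,2):+0/.O..X/.XOOX
[.OO.X/.X.OX] X move#2: (0,0):-1/XOO.X/.X.OX*, (0,3):-1/.OOXX/.X.OX, (1,0):-1/.OO.X/XX.OX, (1,2):-1/.OO.X/.XXOX
[XOO.X/.X.OX] O move#3: (0,3):+1/XOOOX/.X.OX*, (1,0):+0/XOO.X/OX.OX, (1,2):+0/XOO.X/.XOOX
[XOOOX/.X.OX] end (terminal -1, X#4); searched .O..X/.X.OX to 6

O's best at [.O..X/.X.OX]: (0,2)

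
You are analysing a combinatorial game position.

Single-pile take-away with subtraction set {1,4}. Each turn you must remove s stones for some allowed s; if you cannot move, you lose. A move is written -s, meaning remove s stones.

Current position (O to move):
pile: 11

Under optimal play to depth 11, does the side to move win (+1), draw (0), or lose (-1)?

value(11, O) = +1

p1 O@[11]: -1[10]+1* -4[7]+1
p2 X@[10]: -1[9]-1* -4[6]-1
p3 O@[9]: -1[8]-1 -4[5]+1*
p4 X@[5]: -1[4]-1* -4[1]-1
p5 O@[4]: -1[3]-1 -4[0]+1*
p6 X@[0] terminal -1; root [11] d11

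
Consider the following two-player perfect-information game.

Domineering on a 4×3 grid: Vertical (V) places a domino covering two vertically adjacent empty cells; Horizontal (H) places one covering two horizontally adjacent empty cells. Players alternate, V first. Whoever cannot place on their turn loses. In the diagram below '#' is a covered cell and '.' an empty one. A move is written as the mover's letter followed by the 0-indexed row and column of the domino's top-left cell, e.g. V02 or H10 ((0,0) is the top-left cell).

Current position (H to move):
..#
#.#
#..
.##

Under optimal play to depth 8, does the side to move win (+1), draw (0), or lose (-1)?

value(..#/#.#/#../.##, H) = -1

[..#/#.#/#../.##] H move#1: H00:-1/###/#.#/#../.##*, H21:-1/..#/#.#/###/.##
[###/#.#/#../.##] V move#2: V11:+1/###/###/##./.##*
[###/###/##./.##] end (terminal -1, H#3); searched ..#/#.#/#../.## to 8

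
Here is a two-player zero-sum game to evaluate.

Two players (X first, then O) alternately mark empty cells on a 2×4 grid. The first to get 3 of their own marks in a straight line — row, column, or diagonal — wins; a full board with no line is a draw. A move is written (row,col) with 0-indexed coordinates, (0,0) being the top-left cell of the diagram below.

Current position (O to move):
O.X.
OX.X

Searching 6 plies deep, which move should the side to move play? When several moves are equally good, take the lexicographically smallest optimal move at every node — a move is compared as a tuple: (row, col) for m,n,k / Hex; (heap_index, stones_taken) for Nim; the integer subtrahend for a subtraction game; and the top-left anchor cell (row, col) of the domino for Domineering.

O's best at [O.X./OX.X]: (1,2)

[O.X./OX.X] O move#1: (0,1):-1/OOX./OX.X, (0,3):-1/O.XO/OX.X, (1,2):+0/O.X./OXOX*
[O.X./OXOX] X move#2: (0,1):+0/OXX./OXOX*, (0,3):+0/O.XX/OXOX
[OXX./OXOX] O move#3: (0,3):+0/OXXO/OXOX*
[OXXO/OXOX] end (terminal +0, X#4); searched O.X./OX.X to 6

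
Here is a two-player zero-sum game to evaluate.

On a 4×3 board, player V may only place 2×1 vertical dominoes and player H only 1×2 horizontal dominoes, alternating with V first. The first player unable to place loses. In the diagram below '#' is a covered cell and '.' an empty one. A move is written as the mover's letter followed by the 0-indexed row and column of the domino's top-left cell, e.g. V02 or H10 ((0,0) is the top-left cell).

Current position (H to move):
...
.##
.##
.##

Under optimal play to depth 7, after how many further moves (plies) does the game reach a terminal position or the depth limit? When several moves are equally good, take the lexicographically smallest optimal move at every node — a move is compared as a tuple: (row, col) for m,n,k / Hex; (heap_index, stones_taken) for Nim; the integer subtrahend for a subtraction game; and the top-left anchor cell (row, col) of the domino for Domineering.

[.../.##/.##/.##] H move#1: H00:-1/##./.##/.##/.##*, H01:-1/.##/.##/.##/.##
[##./.##/.##/.##] V move#2: V10:+1/##./###/###/.##*, V20:+1/##./.##/###/###
[##./###/###/.##] end (terminal -1, H#3); searched .../.##/.##/.## to 7

PV length from [.../.##/.##/.##]: 2 plies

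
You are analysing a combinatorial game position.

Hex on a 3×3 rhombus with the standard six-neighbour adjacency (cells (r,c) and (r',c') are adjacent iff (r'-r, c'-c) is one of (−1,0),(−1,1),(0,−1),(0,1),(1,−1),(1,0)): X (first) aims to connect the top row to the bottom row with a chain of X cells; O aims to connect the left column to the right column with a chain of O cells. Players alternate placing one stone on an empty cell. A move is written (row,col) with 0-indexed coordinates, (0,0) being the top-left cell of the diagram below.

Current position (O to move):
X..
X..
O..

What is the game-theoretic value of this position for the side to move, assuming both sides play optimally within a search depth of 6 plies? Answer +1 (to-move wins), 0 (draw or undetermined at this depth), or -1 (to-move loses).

value(X../X../O.., O) = +1

ply 1, O at X../X../O.. | (0,1)=-1→XO./X../O..; (0,2)=+1→X.O/X../O..*; (1,1)=+1→X../XO./O..; (1,2)=+1→X../X.O/O..; (2,1)=+1→X../X../OO.; (2,2)=+1→X../X../O.O
ply 2, X at X.O/X../O.. | (0,1)=-1→XXO/X../O..*; (1,1)=-1→X.O/XX./O..; (1,2)=-1→X.O/X.X/O..; (2,1)=-1→X.O/X../OX.; (2,2)=-1→X.O/X../O.X
ply 3, O at XXO/X../O.. | (1,1)=+1→XXO/XO./O..*; (1,2)=+1→XXO/X.O/O..; (2,1)=+1→XXO/X../OO.; (2,2)=+1→XXO/X../O.O
ply 4: XXO/XO./O.. is terminal -1 (X); from X../X../O.. depth 6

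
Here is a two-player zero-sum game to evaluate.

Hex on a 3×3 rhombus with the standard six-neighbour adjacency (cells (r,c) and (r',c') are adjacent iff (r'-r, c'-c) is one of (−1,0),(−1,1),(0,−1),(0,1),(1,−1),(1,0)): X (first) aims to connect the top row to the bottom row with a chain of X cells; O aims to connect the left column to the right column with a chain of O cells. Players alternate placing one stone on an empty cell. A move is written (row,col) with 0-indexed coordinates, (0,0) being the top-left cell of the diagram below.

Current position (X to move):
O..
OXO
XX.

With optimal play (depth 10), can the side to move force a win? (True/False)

X winning at [O../OXO/XX.]: True

[O../OXO/XX.] X move#1: (0,1):+1/OX./OXO/XX.*, (0,2):+1/O.X/OXO/XX., (2,2):+1/O../OXO/XXX
[OX./OXO/XX.] end (terminal -1, O#2); searched O../OXO/XX. to 10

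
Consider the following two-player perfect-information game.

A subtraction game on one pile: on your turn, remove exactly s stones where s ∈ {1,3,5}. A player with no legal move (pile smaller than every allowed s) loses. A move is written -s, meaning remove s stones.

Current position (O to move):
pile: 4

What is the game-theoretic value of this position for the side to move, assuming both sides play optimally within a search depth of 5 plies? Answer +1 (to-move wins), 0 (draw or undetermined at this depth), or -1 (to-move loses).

value(4, O) = -1

[4] O move#1: -1:-1/3*, -3:-1/1
[3] X move#2: -1:+1/2*, -3:+1/0
[2] O move#3: -1:-1/1*
[1] X move#4: -1:+1/0*
[0] end (terminal -1, O#5); searched 4 to 5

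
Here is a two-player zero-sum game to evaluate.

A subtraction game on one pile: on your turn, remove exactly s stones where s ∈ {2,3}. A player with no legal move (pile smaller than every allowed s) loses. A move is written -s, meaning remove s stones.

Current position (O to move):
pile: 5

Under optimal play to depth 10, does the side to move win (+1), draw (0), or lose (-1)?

value(5, O) = -1

p1 O@[5]: -2[3]-1* -3[2]-1
p2 X@[3]: -2[1]+1* -3[0]+1
p3 O@[1] terminal -1; root [5] d10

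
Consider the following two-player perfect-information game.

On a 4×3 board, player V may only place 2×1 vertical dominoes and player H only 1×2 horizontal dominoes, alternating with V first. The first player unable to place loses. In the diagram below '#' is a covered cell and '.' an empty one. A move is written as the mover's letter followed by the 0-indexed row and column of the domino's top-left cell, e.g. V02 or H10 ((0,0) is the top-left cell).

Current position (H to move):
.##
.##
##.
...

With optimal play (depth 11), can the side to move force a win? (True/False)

H winning at [.##/.##/##./...]: False

ply 1, H at .##/.##/##./... | H30=-1→.##/.##/##./##.*; H31=-1→.##/.##/##./.##
ply 2, V at .##/.##/##./##. | V00=+1→###/###/##./##.*; V22=+1→.##/.##/###/###
ply 3: ###/###/##./##. is terminal -1 (H); from .##/.##/##./... depth 11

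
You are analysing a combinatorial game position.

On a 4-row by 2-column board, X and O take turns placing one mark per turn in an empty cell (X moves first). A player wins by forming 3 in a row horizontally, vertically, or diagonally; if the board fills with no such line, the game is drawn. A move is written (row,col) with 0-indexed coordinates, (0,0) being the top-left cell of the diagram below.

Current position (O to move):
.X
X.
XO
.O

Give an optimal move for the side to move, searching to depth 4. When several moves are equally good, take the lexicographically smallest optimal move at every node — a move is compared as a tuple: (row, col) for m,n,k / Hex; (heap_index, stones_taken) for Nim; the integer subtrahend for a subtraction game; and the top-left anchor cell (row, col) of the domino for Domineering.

O's best at [.X/X./XO/.O]: (1,1)

[.X/X./XO/.O] O move#1: (0,0):-1/OX/X./XO/.O, (1,1):+1/.X/XO/XO/.O*, (3,0):-1/.X/X./XO/OO
[.X/XO/XO/.O] end (terminal -1, X#2); searched .X/X./XO/.O to 4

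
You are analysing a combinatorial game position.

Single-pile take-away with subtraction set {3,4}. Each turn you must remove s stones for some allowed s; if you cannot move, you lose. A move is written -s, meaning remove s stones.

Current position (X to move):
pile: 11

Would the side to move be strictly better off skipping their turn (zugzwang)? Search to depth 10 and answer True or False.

p1 X@[11]: -3[8]+1* -4[7]+1
p2 O@[8]: -3[5]-1* -4[4]-1
p3 X@[5]: -3[2]+1* -4[1]+1
p4 O@[2] terminal -1; root [11] d10
pass branch (O moves first from the same position):
  | p1 O@[11]: -3[8]+1* -4[7]+1
  | p2 X@[8]: -3[5]-1* -4[4]-1
  | p3 O@[5]: -3[2]+1* -4[1]+1
  | p4 X@[2] terminal -1; root [11] d10
X moving scores +1; X passing scores -1

zugzwang(11, X) = False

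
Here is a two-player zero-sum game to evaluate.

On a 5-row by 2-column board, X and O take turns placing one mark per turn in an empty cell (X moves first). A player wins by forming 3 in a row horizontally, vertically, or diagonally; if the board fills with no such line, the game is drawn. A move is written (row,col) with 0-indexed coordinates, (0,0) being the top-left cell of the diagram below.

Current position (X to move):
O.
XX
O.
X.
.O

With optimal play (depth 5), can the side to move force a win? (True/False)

ply 1, X at O./XX/O./X./.O | (0,1)=+0→OX/XX/O./X./.O; (2,1)=+1→O./XX/OX/X./.O*; (3,1)=+0→O./XX/O./XX/.O; (4,0)=+0→O./XX/O./X./XO
ply 2, O at O./XX/OX/X./.O | (0,1)=-1→OO/XX/OX/X./.O*; (3,1)=-1→O./XX/OX/XO/.O; (4,0)=-1→O./XX/OX/X./OO
ply 3, X at OO/XX/OX/X./.O | (3,1)=+1→OO/XX/OX/XX/.O*; (4,0)=+0→OO/XX/OX/X./XO
ply 4: OO/XX/OX/XX/.O is terminal -1 (O); from O./XX/O./X./.O depth 5

X winning at [O./XX/O./X./.O]: True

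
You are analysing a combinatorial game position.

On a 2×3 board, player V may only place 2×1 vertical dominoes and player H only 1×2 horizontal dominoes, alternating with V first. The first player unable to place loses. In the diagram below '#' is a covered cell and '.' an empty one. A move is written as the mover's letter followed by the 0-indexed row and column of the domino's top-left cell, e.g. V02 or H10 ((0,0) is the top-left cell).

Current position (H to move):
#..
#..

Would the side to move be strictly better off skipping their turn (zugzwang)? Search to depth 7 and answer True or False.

zugzwang(#../#.., H) = False

ply 1, H at #../#.. | H01=+1→###/#..*; H11=+1→#../###
ply 2: ###/#.. is terminal -1 (V); from #../#.. depth 7
pass branch (V moves first from the same position):
  | ply 1, V at #../#.. | V01=+1→##./##.*; V02=+1→#.#/#.#
  | ply 2: ##./##. is terminal -1 (H); from #../#.. depth 7
H moving scores +1; H passing scores -1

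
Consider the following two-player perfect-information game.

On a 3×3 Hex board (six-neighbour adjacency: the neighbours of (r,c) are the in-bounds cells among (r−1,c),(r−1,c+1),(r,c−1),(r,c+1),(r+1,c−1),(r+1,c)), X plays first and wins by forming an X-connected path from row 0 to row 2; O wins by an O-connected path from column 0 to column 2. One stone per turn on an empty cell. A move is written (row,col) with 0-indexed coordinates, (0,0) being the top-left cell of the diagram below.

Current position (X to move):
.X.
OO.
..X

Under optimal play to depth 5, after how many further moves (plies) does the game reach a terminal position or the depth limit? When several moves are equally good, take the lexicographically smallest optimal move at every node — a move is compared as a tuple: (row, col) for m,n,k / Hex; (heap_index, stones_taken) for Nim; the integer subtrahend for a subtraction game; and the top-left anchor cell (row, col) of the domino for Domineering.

PV length from [.X./OO./..X]: 2 plies

[.X./OO./..X] X move#1: (0,0):-1/XX./OO./..X*, (0,2):-1/.XX/OO./..X, (1,2):-1/.X./OOX/..X, (2,0):-1/.X./OO./X.X, (2,1):-1/.X./OO./.XX
[XX./OO./..X] O move#2: (0,2):+1/XXO/OO./..X*, (1,2):+1/XX./OOO/..X, (2,0):+1/XX./OO./O.X, (2,1):+1/XX./OO./.OX
[XXO/OO./..X] end (terminal -1, X#3); searched .X./OO./..X to 5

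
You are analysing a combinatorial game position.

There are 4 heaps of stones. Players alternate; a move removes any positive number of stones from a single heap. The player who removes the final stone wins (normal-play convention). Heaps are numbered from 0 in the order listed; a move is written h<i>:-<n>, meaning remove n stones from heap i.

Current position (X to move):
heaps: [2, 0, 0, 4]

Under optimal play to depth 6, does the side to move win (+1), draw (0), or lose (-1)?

value((2,0,0,4), X) = +1

ply 1, X at (2,0,0,4) | h0:-1=-1→(1,0,0,4); h0:-2=-1→(0,0,0,4); h3:-1=-1→(2,0,0,3); h3:-2=+1→(2,0,0,2)*; h3:-3=-1→(2,0,0,1); h3:-4=-1→(2,0,0,0)
ply 2, O at (2,0,0,2) | h0:-1=-1→(1,0,0,2)*; h0:-2=-1→(0,0,0,2); h3:-1=-1→(2,0,0,1); h3:-2=-1→(2,0,0,0)
ply 3, X at (1,0,0,2) | h0:-1=-1→(0,0,0,2); h3:-1=+1→(1,0,0,1)*; h3:-2=-1→(1,0,0,0)
ply 4, O at (1,0,0,1) | h0:-1=-1→(0,0,0,1)*; h3:-1=-1→(1,0,0,0)
ply 5, X at (0,0,0,1) | h3:-1=+1→(0,0,0,0)*
ply 6: (0,0,0,0) is terminal -1 (O); from (2,0,0,4) depth 6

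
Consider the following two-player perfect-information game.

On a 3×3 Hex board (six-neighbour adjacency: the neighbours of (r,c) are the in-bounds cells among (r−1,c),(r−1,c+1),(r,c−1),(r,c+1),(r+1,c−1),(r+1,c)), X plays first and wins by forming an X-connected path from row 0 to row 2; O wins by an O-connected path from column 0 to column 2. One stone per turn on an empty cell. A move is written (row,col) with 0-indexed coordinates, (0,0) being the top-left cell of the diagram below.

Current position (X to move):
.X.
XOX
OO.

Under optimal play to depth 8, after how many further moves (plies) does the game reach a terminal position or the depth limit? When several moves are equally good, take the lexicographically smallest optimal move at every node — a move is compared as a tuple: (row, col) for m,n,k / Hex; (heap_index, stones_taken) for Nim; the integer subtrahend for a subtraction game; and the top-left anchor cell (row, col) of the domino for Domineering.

PV length from [.X./XOX/OO.]: 2 plies

[.X./XOX/OO.] X move#1: (0,0):-1/XX./XOX/OO.*, (0,2):-1/.XX/XOX/OO., (2,2):-1/.X./XOX/OOX
[XX./XOX/OO.] O move#2: (0,2):+1/XXO/XOX/OO.*, (2,2):+1/XX./XOX/OOO
[XXO/XOX/OO.] end (terminal -1, X#3); searched .X./XOX/OO. to 8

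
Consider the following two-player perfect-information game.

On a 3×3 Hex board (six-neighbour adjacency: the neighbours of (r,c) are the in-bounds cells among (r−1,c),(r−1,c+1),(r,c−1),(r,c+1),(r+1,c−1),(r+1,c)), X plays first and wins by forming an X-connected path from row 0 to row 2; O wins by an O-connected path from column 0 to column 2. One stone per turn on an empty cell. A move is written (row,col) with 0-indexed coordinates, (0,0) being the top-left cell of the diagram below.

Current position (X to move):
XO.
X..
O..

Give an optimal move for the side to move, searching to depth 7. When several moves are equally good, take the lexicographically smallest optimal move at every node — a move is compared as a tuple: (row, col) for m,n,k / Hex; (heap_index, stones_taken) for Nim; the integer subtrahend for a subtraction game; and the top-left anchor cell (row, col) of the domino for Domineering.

p1 X@[XO./X../O..]: (0,2)[XOX/X../O..]-1 (1,1)[XO./XX./O..]-1 (1,2)[XO./X.X/O..]+1* (2,1)[XO./X../OX.]-1 (2,2)[XO./X../O.X]-1
p2 O@[XO./X.X/O..]: (0,2)[XOO/X.X/O..]-1* (1,1)[XO./XOX/O..]-1 (2,1)[XO./X.X/OO.]-1 (2,2)[XO./X.X/O.O]-1
p3 X@[XOO/X.X/O..]: (1,1)[XOO/XXX/O..]+1* (2,1)[XOO/X.X/OX.]-1 (2,2)[XOO/X.X/O.X]-1
p4 O@[XOO/XXX/O..]: (2,1)[XOO/XXX/OO.]-1* (2,2)[XOO/XXX/O.O]-1
p5 X@[XOO/XXX/OO.]: (2,2)[XOO/XXX/OOX]+1*
p6 O@[XOO/XXX/OOX] terminal -1; root [XO./X../O..] d7

X's best at [XO./X../O..]: (1,2)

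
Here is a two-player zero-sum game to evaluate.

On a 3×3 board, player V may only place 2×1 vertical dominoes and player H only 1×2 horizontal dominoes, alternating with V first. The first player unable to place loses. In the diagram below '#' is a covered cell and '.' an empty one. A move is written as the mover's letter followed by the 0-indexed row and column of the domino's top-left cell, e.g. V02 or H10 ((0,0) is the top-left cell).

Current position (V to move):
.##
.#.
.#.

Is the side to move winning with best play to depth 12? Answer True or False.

p1 V@[.##/.#./.#.]: V00[###/##./.#.]+1* V10[.##/##./##.]+1 V12[.##/.##/.##]+1
p2 H@[###/##./.#.] terminal -1; root [.##/.#./.#.] d12

V winning at [.##/.#./.#.]: True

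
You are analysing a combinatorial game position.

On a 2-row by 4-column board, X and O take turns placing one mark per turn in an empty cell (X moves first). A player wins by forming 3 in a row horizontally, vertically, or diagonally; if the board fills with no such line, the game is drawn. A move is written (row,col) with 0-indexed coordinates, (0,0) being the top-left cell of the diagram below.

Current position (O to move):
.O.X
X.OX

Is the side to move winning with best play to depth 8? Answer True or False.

[.O.X/X.OX] O move#1: (0,0):+0/OO.X/X.OX*, (0,2):+0/.OOX/X.OX, (1,1):+0/.O.X/XOOX
[OO.X/X.OX] X move#2: (0,2):+0/OOXX/X.OX*, (1,1):-1/OO.X/XXOX
[OOXX/X.OX] O move#3: (1,1):+0/OOXX/XOOX*
[OOXX/XOOX] end (terminal +0, X#4); searched .O.X/X.OX to 8

O winning at [.O.X/X.OX]: False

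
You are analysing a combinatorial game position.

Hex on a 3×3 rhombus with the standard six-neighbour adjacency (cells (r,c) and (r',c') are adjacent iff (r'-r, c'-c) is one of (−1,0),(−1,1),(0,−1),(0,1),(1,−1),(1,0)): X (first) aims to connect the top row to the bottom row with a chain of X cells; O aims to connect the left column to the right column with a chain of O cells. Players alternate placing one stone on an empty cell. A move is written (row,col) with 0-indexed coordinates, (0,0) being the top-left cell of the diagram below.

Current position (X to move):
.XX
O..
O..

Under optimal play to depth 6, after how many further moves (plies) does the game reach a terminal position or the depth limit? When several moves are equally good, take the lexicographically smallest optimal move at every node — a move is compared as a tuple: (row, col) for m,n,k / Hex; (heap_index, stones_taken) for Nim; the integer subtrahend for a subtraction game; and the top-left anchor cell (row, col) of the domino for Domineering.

PV length from [.XX/O../O..]: 5 plies

ply 1, X at .XX/O../O.. | (0,0)=-1→XXX/O../O..; (1,1)=-1→.XX/OX./O..; (1,2)=+1→.XX/O.X/O..*; (2,1)=+1→.XX/O../OX.; (2,2)=-1→.XX/O../O.X
ply 2, O at .XX/O.X/O.. | (0,0)=-1→OXX/O.X/O..*; (1,1)=-1→.XX/OOX/O..; (2,1)=-1→.XX/O.X/OO.; (2,2)=-1→.XX/O.X/O.O
ply 3, X at OXX/O.X/O.. | (1,1)=+1→OXX/OXX/O..*; (2,1)=+1→OXX/O.X/OX.; (2,2)=+1→OXX/O.X/O.X
ply 4, O at OXX/OXX/O.. | (2,1)=-1→OXX/OXX/OO.*; (2,2)=-1→OXX/OXX/O.O
ply 5, X at OXX/OXX/OO. | (2,2)=+1→OXX/OXX/OOX*
ply 6: OXX/OXX/OOX is terminal -1 (O); from .XX/O../O.. depth 6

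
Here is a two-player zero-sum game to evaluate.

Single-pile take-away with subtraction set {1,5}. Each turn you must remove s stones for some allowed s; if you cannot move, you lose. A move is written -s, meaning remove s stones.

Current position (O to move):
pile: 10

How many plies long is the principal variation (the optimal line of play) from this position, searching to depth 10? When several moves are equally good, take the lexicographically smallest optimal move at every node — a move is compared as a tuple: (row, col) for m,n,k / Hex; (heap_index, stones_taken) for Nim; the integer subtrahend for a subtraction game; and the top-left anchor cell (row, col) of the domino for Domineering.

PV length from [10]: 10 plies

p1 O@[10]: -1[9]-1* -5[5]-1
p2 X@[9]: -1[8]+1* -5[4]+1
p3 O@[8]: -1[7]-1* -5[3]-1
p4 X@[7]: -1[6]+1* -5[2]+1
p5 O@[6]: -1[5]-1* -5[1]-1
p6 X@[5]: -1[4]+1* -5[0]+1
p7 O@[4]: -1[3]-1*
p8 X@[3]: -1[2]+1*
p9 O@[2]: -1[1]-1*
p10 X@[1]: -1[0]+1*
p11 O@[0] terminal -1; root [10] d10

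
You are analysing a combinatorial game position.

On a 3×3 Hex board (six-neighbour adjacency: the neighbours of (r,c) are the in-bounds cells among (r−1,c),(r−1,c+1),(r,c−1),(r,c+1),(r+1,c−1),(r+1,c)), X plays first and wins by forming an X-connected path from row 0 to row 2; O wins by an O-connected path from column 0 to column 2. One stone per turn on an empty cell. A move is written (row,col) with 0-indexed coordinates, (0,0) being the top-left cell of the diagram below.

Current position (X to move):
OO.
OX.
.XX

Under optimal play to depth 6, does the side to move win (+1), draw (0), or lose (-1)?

value(OO./OX./.XX, X) = +1

[OO./OX./.XX] X move#1: (0,2):+1/OOX/OX./.XX*, (1,2):-1/OO./OXX/.XX, (2,0):-1/OO./OX./XXX
[OOX/OX./.XX] end (terminal -1, O#2); searched OO./OX./.XX to 6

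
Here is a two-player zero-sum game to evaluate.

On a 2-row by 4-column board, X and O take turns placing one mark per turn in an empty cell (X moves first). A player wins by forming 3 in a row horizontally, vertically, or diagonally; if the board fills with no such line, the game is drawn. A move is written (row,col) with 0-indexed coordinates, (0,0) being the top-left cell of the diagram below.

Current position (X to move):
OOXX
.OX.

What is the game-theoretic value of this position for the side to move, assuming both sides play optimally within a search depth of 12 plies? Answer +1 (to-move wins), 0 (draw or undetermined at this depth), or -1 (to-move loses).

value(OOXX/.OX., X) = 0

ply 1, X at OOXX/.OX. | (1,0)=+0→OOXX/XOX.*; (1,3)=+0→OOXX/.OXX
ply 2, O at OOXX/XOX. | (1,3)=+0→OOXX/XOXO*
ply 3: OOXX/XOXO is terminal +0 (X); from OOXX/.OX. depth 12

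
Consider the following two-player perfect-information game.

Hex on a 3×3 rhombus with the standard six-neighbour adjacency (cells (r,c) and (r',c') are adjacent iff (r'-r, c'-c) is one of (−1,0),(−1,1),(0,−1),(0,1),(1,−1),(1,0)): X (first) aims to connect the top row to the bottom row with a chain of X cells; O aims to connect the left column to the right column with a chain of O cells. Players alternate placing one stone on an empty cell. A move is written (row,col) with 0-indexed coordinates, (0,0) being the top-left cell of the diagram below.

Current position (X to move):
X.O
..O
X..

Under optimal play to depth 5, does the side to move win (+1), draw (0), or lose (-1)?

value(X.O/..O/X.., X) = +1

[X.O/..O/X..] X move#1: (0,1):+1/XXO/..O/X..*, (1,0):+1/X.O/X.O/X.., (1,1):+1/X.O/.XO/X.., (2,1):-1/X.O/..O/XX., (2,2):-1/X.O/..O/X.X
[XXO/..O/X..] O move#2: (1,0):-1/XXO/O.O/X..*, (1,1):-1/XXO/.OO/X.., (2,1):-1/XXO/..O/XO., (2,2):-1/XXO/..O/X.O
[XXO/O.O/X..] X move#3: (1,1):+1/XXO/OXO/X..*, (2,1):-1/XXO/O.O/XX., (2,2):-1/XXO/O.O/X.X
[XXO/OXO/X..] end (terminal -1, O#4); searched X.O/..O/X.. to 5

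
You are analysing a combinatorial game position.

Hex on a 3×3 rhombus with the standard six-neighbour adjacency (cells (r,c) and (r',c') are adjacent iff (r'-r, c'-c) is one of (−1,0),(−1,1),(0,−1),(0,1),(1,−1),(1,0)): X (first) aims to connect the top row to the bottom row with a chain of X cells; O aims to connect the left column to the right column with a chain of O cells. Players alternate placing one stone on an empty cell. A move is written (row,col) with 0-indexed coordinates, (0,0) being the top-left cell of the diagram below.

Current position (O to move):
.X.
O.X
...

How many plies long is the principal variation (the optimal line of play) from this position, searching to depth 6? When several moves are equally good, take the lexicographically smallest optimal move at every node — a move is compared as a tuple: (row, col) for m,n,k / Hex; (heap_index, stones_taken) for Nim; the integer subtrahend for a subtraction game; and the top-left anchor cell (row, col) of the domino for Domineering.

PV length from [.X./O.X/...]: 6 plies

ply 1, O at .X./O.X/... | (0,0)=-1→OX./O.X/...*; (0,2)=-1→.XO/O.X/...; (1,1)=-1→.X./OOX/...; (2,0)=-1→.X./O.X/O..; (2,1)=-1→.X./O.X/.O.; (2,2)=-1→.X./O.X/..O
ply 2, X at OX./O.X/... | (0,2)=+1→OXX/O.X/...*; (1,1)=+1→OX./OXX/...; (2,0)=+1→OX./O.X/X..; (2,1)=+1→OX./O.X/.X.; (2,2)=+1→OX./O.X/..X
ply 3, O at OXX/O.X/... | (1,1)=-1→OXX/OOX/...*; (2,0)=-1→OXX/O.X/O..; (2,1)=-1→OXX/O.X/.O.; (2,2)=-1→OXX/O.X/..O
ply 4, X at OXX/OOX/... | (2,0)=+1→OXX/OOX/X..*; (2,1)=+1→OXX/OOX/.X.; (2,2)=+1→OXX/OOX/..X
ply 5, O at OXX/OOX/X.. | (2,1)=-1→OXX/OOX/XO.*; (2,2)=-1→OXX/OOX/X.O
ply 6, X at OXX/OOX/XO. | (2,2)=+1→OXX/OOX/XOX*
ply 7: OXX/OOX/XOX is terminal -1 (O); from .X./O.X/... depth 6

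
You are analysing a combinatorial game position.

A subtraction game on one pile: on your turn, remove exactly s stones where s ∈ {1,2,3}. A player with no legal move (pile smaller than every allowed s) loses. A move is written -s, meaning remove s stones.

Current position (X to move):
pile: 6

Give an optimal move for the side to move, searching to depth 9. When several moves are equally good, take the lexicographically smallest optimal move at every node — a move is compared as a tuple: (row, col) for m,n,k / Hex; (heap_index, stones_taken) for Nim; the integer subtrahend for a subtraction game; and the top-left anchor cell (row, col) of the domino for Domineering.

[6] X move#1: -1:-1/5, -2:+1/4*, -3:-1/3
[4] O move#2: -1:-1/3*, -2:-1/2, -3:-1/1
[3] X move#3: -1:-1/2, -2:-1/1, -3:+1/0*
[0] end (terminal -1, O#4); searched 6 to 9

X's best at [6]: -2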